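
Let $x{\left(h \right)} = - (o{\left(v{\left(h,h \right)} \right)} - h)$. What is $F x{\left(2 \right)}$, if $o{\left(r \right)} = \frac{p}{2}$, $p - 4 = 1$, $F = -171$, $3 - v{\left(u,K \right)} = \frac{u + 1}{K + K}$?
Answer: $\frac{171}{2} \approx 85.5$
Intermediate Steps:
$v{\left(u,K \right)} = 3 - \frac{1 + u}{2 K}$ ($v{\left(u,K \right)} = 3 - \frac{u + 1}{K + K} = 3 - \frac{1 + u}{2 K}$)
$p = 5$ ($p = 4 + 1 = 5$)
$o{\left(r \right)} = \frac{5}{2}$
$x{\left(h \right)} = - \frac{5}{2} + h$ ($x{\left(h \right)} = - (\frac{5}{2} - h) = - \frac{5}{2} + h$)
$F x{\left(2 \right)} = - 171 \left(- \frac{5}{2} + 2\right) = \left(-171\right) \left(- \frac{1}{2}\right) = \frac{171}{2}$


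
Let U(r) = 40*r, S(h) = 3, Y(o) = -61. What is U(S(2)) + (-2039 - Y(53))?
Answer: -1858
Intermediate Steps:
U(S(2)) + (-2039 - Y(53)) = 40*3 + (-2039 - 1*(-61)) = 120 + (-2039 + 61) = 120 - 1978 = -1858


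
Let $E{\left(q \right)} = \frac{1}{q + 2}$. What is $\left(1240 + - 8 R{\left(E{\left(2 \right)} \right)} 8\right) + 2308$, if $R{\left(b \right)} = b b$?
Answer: $3544$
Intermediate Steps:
$E{\left(q \right)} = \frac{1}{2 + q}$
$R{\left(b \right)} = b^{2}$
$\left(1240 + - 8 R{\left(E{\left(2 \right)} \right)} 8\right) + 2308 = \left(1240 + - 8 \left(\frac{1}{2 + 2}\right)^{2} \cdot 8\right) + 2308 = \left(1240 + - 8 \left(\frac{1}{4}\right)^{2} \cdot 8\right) + 2308 = \left(1240 + - \frac{8}{16} \cdot 8\right) + 2308 = \left(1240 + \left(-8\right) \frac{1}{16} \cdot 8\right) + 2308 = \left(1240 - 4\right) + 2308 = 1236 + 2308 = 3544$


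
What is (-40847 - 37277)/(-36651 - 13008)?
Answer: 78124/49659 ≈ 1.5732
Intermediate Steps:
(-40847 - 37277)/(-36651 - 13008) = -78124/(-49659) = -78124*(-1/49659) = 78124/49659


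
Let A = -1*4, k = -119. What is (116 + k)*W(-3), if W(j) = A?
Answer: 12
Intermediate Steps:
A = -4
W(j) = -4
(116 + k)*W(-3) = (116 - 119)*(-4) = -3*(-4) = 12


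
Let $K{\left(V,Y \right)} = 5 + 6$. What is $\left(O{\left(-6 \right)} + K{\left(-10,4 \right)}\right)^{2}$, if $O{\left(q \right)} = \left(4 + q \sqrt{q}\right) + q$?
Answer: $-135 - 108 i \sqrt{6} \approx -135.0 - 264.54 i$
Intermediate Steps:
$K{\left(V,Y \right)} = 11$
$O{\left(q \right)} = 4 + q + q^{\frac{3}{2}}$ ($O{\left(q \right)} = \left(4 + q^{\frac{3}{2}}\right) + q = 4 + q + q^{\frac{3}{2}}$)
$\left(O{\left(-6 \right)} + K{\left(-10,4 \right)}\right)^{2} = \left(\left(4 - 6 + \left(-6\right)^{\frac{3}{2}}\right) + 11\right)^{2} = \left(\left(4 - 6 - 6 i \sqrt{6}\right) + 11\right)^{2} = \left(\left(-2 - 6 i \sqrt{6}\right) + 11\right)^{2} = \left(9 - 6 i \sqrt{6}\right)^{2}$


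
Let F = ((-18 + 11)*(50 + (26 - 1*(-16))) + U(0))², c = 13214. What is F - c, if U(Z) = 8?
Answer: 391282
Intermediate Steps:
F = 404496 (F = ((-18 + 11)*(50 + (26 - 1*(-16))) + 8)² = (-7*(50 + (26 + 16)) + 8)² = (-7*(50 + 42) + 8)² = (-7*92 + 8)² = (-644 + 8)² = (-636)² = 404496)
F - c = 404496 - 1*13214 = 404496 - 13214 = 391282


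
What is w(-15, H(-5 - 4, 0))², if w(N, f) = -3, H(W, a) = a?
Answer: 9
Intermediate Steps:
w(-15, H(-5 - 4, 0))² = (-3)² = 9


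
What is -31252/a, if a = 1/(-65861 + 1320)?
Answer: 2017035332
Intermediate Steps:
a = -1/64541 (a = 1/(-64541) = -1/64541 ≈ -1.5494e-5)
-31252/a = -31252/(-1/64541) = -31252*(-64541) = 2017035332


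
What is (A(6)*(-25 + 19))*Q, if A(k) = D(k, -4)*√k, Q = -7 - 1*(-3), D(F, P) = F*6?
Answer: 864*√6 ≈ 2116.4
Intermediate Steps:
D(F, P) = 6*F
Q = -4 (Q = -7 + 3 = -4)
A(k) = 6*k^(3/2) (A(k) = (6*k)*√k = 6*k^(3/2))
(A(6)*(-25 + 19))*Q = ((6*6^(3/2))*(-25 + 19))*(-4) = ((6*(6*√6))*(-6))*(-4) = ((36*√6)*(-6))*(-4) = -216*√6*(-4) = 864*√6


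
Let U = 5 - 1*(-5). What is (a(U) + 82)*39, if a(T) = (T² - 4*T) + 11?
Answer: 5967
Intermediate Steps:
U = 10 (U = 5 + 5 = 10)
a(T) = 11 + T² - 4*T
(a(U) + 82)*39 = ((11 + 10² - 4*10) + 82)*39 = ((11 + 100 - 40) + 82)*39 = (71 + 82)*39 = 153*39 = 5967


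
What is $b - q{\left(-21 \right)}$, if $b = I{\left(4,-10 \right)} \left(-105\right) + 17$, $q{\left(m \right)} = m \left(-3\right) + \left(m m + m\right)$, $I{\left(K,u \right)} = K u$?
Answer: $3734$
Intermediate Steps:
$q{\left(m \right)} = m^{2} - 2 m$ ($q{\left(m \right)} = - 3 m + \left(m^{2} + m\right) = - 3 m + \left(m + m^{2}\right) = m^{2} - 2 m$)
$b = 4217$ ($b = 4 \left(-10\right) \left(-105\right) + 17 = \left(-40\right) \left(-105\right) + 17 = 4200 + 17 = 4217$)
$b - q{\left(-21 \right)} = 4217 - - 21 \left(-2 - 21\right) = 4217 - \left(-21\right) \left(-23\right) = 4217 - 483 = 3734$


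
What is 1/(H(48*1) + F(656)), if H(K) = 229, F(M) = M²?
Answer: 1/430565 ≈ 2.3225e-6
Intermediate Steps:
1/(H(48*1) + F(656)) = 1/(229 + 656²) = 1/(229 + 430336) = 1/430565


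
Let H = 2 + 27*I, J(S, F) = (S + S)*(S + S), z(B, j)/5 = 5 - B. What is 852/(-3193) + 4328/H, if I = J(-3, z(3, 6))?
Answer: 6494728/1554991 ≈ 4.1767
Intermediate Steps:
z(B, j) = 25 - 5*B (z(B, j) = 5*(5 - B) = 25 - 5*B)
J(S, F) = 4*S² (J(S, F) = (2*S)*(2*S) = 4*S²)
I = 36 (I = 4*(-3)² = 4*9 = 36)
H = 974 (H = 2 + 27*36 = 2 + 972 = 974)
852/(-3193) + 4328/H = 852/(-3193) + 4328/974 = 852*(-1/3193) + 4328*(1/974) = -852/3193 + 2164/487 = 6494728/1554991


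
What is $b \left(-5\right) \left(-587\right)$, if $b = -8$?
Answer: $-23480$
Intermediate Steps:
$b \left(-5\right) \left(-587\right) = \left(-8\right) \left(-5\right) \left(-587\right) = 40 \left(-587\right) = -23480$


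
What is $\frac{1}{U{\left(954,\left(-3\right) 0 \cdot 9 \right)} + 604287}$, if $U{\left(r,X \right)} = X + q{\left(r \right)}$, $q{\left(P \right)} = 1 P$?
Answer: $\frac{1}{605241} \approx 1.6522 \cdot 10^{-6}$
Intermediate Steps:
$q{\left(P \right)} = P$
$U{\left(r,X \right)} = X + r$
$\frac{1}{U{\left(954,\left(-3\right) 0 \cdot 9 \right)} + 604287} = \frac{1}{\left(\left(-3\right) 0 \cdot 9 + 954\right) + 604287} = \frac{1}{\left(0 \cdot 9 + 954\right) + 604287} = \frac{1}{\left(0 + 954\right) + 604287} = \frac{1}{954 + 604287} = \frac{1}{605241}$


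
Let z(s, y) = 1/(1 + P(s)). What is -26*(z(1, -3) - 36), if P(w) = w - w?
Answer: 910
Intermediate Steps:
P(w) = 0
z(s, y) = 1 (z(s, y) = 1/(1 + 0) = 1/1 = 1)
-26*(z(1, -3) - 36) = -26*(1 - 36) = -26*(-35) = 910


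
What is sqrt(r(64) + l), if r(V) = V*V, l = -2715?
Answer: sqrt(1381) ≈ 37.162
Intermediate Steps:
r(V) = V**2
sqrt(r(64) + l) = sqrt(64**2 - 2715) = sqrt(4096 - 2715) = sqrt(1381)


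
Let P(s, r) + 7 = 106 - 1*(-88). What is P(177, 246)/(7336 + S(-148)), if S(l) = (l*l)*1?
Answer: 11/1720 ≈ 0.0063953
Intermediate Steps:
S(l) = l² (S(l) = l²*1 = l²)
P(s, r) = 187 (P(s, r) = -7 + (106 - 1*(-88)) = -7 + (106 + 88) = -7 + 194 = 187)
P(177, 246)/(7336 + S(-148)) = 187/(7336 + (-148)²) = 187/(7336 + 21904) = 187/29240 = 187*(1/29240) = 11/1720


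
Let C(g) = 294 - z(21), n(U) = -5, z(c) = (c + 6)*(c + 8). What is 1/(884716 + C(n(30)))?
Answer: 1/884227 ≈ 1.1309e-6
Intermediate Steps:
z(c) = (6 + c)*(8 + c)
C(g) = -489 (C(g) = 294 - (48 + 21**2 + 14*21) = 294 - (48 + 441 + 294) = 294 - 1*783 = 294 - 783 = -489)
1/(884716 + C(n(30))) = 1/(884716 - 489) = 1/884227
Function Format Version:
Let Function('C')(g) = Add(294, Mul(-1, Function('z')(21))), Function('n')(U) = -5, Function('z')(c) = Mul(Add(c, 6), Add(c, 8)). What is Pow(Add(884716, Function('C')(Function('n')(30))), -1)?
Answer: Rational(1, 884227) ≈ 1.1309e-6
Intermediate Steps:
Function('z')(c) = Mul(Add(6, c), Add(8, c))
Function('C')(g) = -489 (Function('C')(g) = Add(294, Mul(-1, Add(48, Pow(21, 2), Mul(14, 21)))) = Add(294, Mul(-1, Add(48, 441, 294))) = Add(294, Mul(-1, 783)) = Add(294, -783) = -489)
Pow(Add(884716, Function('C')(Function('n')(30))), -1) = Pow(Add(884716, -489), -1) = Pow(884227, -1) = Rational(1, 884227)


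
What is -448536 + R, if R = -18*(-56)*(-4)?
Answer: -452568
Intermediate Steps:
R = -4032 (R = 1008*(-4) = -4032)
-448536 + R = -448536 - 4032 = -452568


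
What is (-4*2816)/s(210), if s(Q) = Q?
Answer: -5632/105 ≈ -53.638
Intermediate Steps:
(-4*2816)/s(210) = -4*2816/210 = -11264*1/210 = -5632/105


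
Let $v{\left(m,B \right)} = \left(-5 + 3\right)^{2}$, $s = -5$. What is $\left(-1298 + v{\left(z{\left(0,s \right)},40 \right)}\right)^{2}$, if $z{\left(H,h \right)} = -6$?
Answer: $1674436$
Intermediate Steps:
$v{\left(m,B \right)} = 4$ ($v{\left(m,B \right)} = \left(-2\right)^{2} = 4$)
$\left(-1298 + v{\left(z{\left(0,s \right)},40 \right)}\right)^{2} = \left(-1298 + 4\right)^{2} = \left(-1294\right)^{2} = 1674436$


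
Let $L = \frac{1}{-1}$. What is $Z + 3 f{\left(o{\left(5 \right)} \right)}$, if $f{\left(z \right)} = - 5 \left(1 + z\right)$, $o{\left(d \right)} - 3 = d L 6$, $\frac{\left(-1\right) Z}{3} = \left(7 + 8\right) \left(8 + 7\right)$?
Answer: $-285$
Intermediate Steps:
$L = -1$
$Z = -675$ ($Z = - 3 \left(7 + 8\right) \left(8 + 7\right) = - 3 \cdot 15 \cdot 15 = \left(-3\right) 225 = -675$)
$o{\left(d \right)} = 3 - 6 d$ ($o{\left(d \right)} = 3 + d \left(-1\right) 6 = 3 + - d 6 = 3 - 6 d$)
$f{\left(z \right)} = -5 - 5 z$
$Z + 3 f{\left(o{\left(5 \right)} \right)} = -675 + 3 \left(-5 - 5 \left(3 - 30\right)\right) = -675 + 3 \left(-5 - -135\right) = -675 + 3 \left(-5 + 135\right) = -675 + 3 \cdot 130 = -675 + 390 = -285$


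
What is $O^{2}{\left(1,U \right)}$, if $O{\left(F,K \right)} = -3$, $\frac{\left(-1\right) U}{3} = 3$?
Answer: $9$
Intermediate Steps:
$U = -9$ ($U = \left(-3\right) 3 = -9$)
$O^{2}{\left(1,U \right)} = \left(-3\right)^{2} = 9$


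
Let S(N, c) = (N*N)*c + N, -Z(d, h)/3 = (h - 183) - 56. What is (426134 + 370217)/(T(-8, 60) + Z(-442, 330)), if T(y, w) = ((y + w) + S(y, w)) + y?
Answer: 796351/3603 ≈ 221.02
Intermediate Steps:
Z(d, h) = 717 - 3*h (Z(d, h) = -3*((h - 183) - 56) = -3*((-183 + h) - 56) = -3*(-239 + h) = 717 - 3*h)
S(N, c) = N + c*N**2 (S(N, c) = N**2*c + N = c*N**2 + N = N + c*N**2)
T(y, w) = w + 2*y + y*(1 + w*y) (T(y, w) = ((y + w) + y*(1 + y*w)) + y = ((w + y) + y*(1 + w*y)) + y = (w + y + y*(1 + w*y)) + y = w + 2*y + y*(1 + w*y))
(426134 + 370217)/(T(-8, 60) + Z(-442, 330)) = (426134 + 370217)/((60 + 3*(-8) + 60*(-8)**2) + (717 - 3*330)) = 796351/((60 - 24 + 60*64) + (717 - 990)) = 796351/((60 - 24 + 3840) - 273) = 796351/(3876 - 273) = 796351/3603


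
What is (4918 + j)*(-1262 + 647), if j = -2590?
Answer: -1431720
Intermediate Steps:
(4918 + j)*(-1262 + 647) = (4918 - 2590)*(-1262 + 647) = 2328*(-615) = -1431720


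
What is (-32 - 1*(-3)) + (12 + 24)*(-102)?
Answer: -3701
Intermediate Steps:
(-32 - 1*(-3)) + (12 + 24)*(-102) = (-32 + 3) + 36*(-102) = -29 - 3672 = -3701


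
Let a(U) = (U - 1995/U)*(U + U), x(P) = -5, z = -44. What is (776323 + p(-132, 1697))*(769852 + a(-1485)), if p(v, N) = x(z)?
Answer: 4018464179216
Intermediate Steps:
p(v, N) = -5
a(U) = 2*U*(U - 1995/U) (a(U) = (U - 1995/U)*(2*U) = 2*U*(U - 1995/U))
(776323 + p(-132, 1697))*(769852 + a(-1485)) = (776323 - 5)*(769852 + (-3990 + 2*(-1485)²)) = 776318*(769852 + (-3990 + 2*2205225)) = 776318*(769852 + (-3990 + 4410450)) = 776318*(769852 + 4406460) = 776318*5176312 = 4018464179216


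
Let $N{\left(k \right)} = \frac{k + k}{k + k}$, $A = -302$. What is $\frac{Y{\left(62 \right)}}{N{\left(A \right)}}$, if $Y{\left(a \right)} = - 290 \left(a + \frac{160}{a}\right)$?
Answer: $- \frac{580580}{31} \approx -18728.0$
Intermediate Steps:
$Y{\left(a \right)} = - \frac{46400}{a} - 290 a$
$N{\left(k \right)} = 1$ ($N{\left(k \right)} = \frac{2 k}{2 k} = 2 k \frac{1}{2 k} = 1$)
$\frac{Y{\left(62 \right)}}{N{\left(A \right)}} = \frac{- \frac{46400}{62} - 17980}{1} = \left(\left(-46400\right) \frac{1}{62} - 17980\right) 1 = \left(- \frac{23200}{31} - 17980\right) 1 = \left(- \frac{580580}{31}\right) 1 = - \frac{580580}{31}$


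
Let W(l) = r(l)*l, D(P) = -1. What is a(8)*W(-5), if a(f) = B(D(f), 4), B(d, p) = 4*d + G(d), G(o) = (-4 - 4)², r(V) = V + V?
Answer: 3000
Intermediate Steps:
r(V) = 2*V
G(o) = 64 (G(o) = (-8)² = 64)
W(l) = 2*l² (W(l) = (2*l)*l = 2*l²)
B(d, p) = 64 + 4*d (B(d, p) = 4*d + 64 = 64 + 4*d)
a(f) = 60 (a(f) = 64 + 4*(-1) = 64 - 4 = 60)
a(8)*W(-5) = 60*(2*(-5)²) = 60*(2*25) = 60*50 = 3000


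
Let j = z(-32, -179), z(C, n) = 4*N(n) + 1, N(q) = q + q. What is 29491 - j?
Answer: 30922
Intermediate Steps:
N(q) = 2*q
z(C, n) = 1 + 8*n (z(C, n) = 4*(2*n) + 1 = 8*n + 1 = 1 + 8*n)
j = -1431 (j = 1 + 8*(-179) = 1 - 1432 = -1431)
29491 - j = 29491 - 1*(-1431) = 29491 + 1431 = 30922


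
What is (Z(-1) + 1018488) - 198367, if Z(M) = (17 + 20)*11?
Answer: 820528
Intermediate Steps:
Z(M) = 407 (Z(M) = 37*11 = 407)
(Z(-1) + 1018488) - 198367 = (407 + 1018488) - 198367 = 1018895 - 198367 = 820528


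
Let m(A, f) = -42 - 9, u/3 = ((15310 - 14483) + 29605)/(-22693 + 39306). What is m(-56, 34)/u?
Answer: -282421/30432 ≈ -9.2804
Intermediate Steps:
u = 91296/16613 (u = 3*(((15310 - 14483) + 29605)/(-22693 + 39306)) = 3*((827 + 29605)/16613) = 3*(30432*(1/16613)) = 3*(30432/16613) = 91296/16613 ≈ 5.4955)
m(A, f) = -51
m(-56, 34)/u = -51/91296/16613 = -51*16613/91296 = -282421/30432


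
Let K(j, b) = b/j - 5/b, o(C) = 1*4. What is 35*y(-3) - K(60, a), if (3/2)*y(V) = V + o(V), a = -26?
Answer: 4597/195 ≈ 23.574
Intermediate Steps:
o(C) = 4
K(j, b) = -5/b + b/j
y(V) = 8/3 + 2*V/3 (y(V) = 2*(V + 4)/3 = 2*(4 + V)/3 = 8/3 + 2*V/3)
35*y(-3) - K(60, a) = 35*(8/3 + (⅔)*(-3)) - (-5/(-26) - 26/60) = 35*(8/3 - 2) - (-5*(-1/26) - 26*1/60) = 35*(⅔) - (5/26 - 13/30) = 70/3 - 1*(-47/195) = 70/3 + 47/195 = 4597/195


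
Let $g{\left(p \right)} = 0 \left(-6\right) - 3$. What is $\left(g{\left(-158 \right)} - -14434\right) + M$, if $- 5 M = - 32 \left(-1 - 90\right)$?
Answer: $\frac{69243}{5} \approx 13849.0$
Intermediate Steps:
$M = - \frac{2912}{5}$ ($M = - \frac{\left(-32\right) \left(-1 - 90\right)}{5} = - \frac{\left(-32\right) \left(-91\right)}{5} = \left(- \frac{1}{5}\right) 2912 = - \frac{2912}{5} \approx -582.4$)
$g{\left(p \right)} = -3$ ($g{\left(p \right)} = 0 - 3 = -3$)
$\left(g{\left(-158 \right)} - -14434\right) + M = \left(-3 - -14434\right) - \frac{2912}{5} = \left(-3 + 14434\right) - \frac{2912}{5} = 14431 - \frac{2912}{5} = \frac{69243}{5}$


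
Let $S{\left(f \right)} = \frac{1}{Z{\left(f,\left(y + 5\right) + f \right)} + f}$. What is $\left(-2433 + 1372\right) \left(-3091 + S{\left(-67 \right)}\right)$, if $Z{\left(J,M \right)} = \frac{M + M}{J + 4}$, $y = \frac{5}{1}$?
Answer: $\frac{4489727600}{1369} \approx 3.2796 \cdot 10^{6}$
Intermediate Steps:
$y = 5$ ($y = 5 \cdot 1 = 5$)
$Z{\left(J,M \right)} = \frac{2 M}{4 + J}$
$S{\left(f \right)} = \frac{1}{f + \frac{2 \left(10 + f\right)}{4 + f}}$ ($S{\left(f \right)} = \frac{1}{\frac{2 \left(\left(5 + 5\right) + f\right)}{4 + f} + f} = \frac{1}{\frac{2 \left(10 + f\right)}{4 + f} + f} = \frac{1}{f + \frac{2 \left(10 + f\right)}{4 + f}}$)
$\left(-2433 + 1372\right) \left(-3091 + S{\left(-67 \right)}\right) = \left(-2433 + 1372\right) \left(-3091 + \frac{4 - 67}{20 + \left(-67\right)^{2} + 6 \left(-67\right)}\right) = - 1061 \left(-3091 + \frac{1}{20 + 4489 - 402} \left(-63\right)\right) = - 1061 \left(-3091 + \frac{1}{4107} \left(-63\right)\right) = - 1061 \left(-3091 - \frac{21}{1369}\right) = \left(-1061\right) \left(- \frac{4231600}{1369}\right) = \frac{4489727600}{1369}$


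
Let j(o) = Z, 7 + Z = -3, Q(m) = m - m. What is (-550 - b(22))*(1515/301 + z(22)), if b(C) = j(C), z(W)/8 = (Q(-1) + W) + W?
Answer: -58032180/301 ≈ -1.9280e+5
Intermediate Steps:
Q(m) = 0
Z = -10 (Z = -7 - 3 = -10)
j(o) = -10
z(W) = 16*W (z(W) = 8*((0 + W) + W) = 8*(W + W) = 8*(2*W) = 16*W)
b(C) = -10
(-550 - b(22))*(1515/301 + z(22)) = (-550 - 1*(-10))*(1515/301 + 16*22) = (-550 + 10)*(1515*(1/301) + 352) = -540*(1515/301 + 352) = -540*107467/301 = -58032180/301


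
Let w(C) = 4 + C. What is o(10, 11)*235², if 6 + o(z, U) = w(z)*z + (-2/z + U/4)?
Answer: 30163895/4 ≈ 7.5410e+6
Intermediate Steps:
o(z, U) = -6 - 2/z + U/4 + z*(4 + z) (o(z, U) = -6 + ((4 + z)*z + (-2/z + U/4)) = -6 + (z*(4 + z) + (-2/z + U*(¼))) = -6 + (z*(4 + z) + (-2/z + U/4)) = -6 + (-2/z + U/4 + z*(4 + z)) = -6 - 2/z + U/4 + z*(4 + z))
o(10, 11)*235² = (-6 + 10² - 2/10 + 4*10 + (¼)*11)*235² = (-6 + 100 - 2*⅒ + 40 + 11/4)*55225 = (-6 + 100 - ⅕ + 40 + 11/4)*55225 = (2731/20)*55225 = 30163895/4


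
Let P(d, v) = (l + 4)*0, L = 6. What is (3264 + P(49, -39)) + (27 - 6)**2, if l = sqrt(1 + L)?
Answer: 3705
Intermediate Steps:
l = sqrt(7) (l = sqrt(1 + 6) = sqrt(7) ≈ 2.6458)
P(d, v) = 0 (P(d, v) = (sqrt(7) + 4)*0 = (4 + sqrt(7))*0 = 0)
(3264 + P(49, -39)) + (27 - 6)**2 = (3264 + 0) + (27 - 6)**2 = 3264 + 21**2 = 3264 + 441 = 3705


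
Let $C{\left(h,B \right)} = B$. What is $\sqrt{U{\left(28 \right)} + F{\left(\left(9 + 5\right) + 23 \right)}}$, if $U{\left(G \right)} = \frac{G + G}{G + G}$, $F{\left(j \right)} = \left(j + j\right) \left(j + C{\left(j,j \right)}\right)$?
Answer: $\sqrt{5477} \approx 74.007$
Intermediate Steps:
$F{\left(j \right)} = 4 j^{2}$ ($F{\left(j \right)} = \left(j + j\right) \left(j + j\right) = 2 j 2 j = 4 j^{2}$)
$U{\left(G \right)} = 1$ ($U{\left(G \right)} = \frac{2 G}{2 G} = 2 G \frac{1}{2 G} = 1$)
$\sqrt{U{\left(28 \right)} + F{\left(\left(9 + 5\right) + 23 \right)}} = \sqrt{1 + 4 \left(\left(9 + 5\right) + 23\right)^{2}} = \sqrt{1 + 4 \left(14 + 23\right)^{2}} = \sqrt{1 + 4 \cdot 37^{2}} = \sqrt{1 + 4 \cdot 1369} = \sqrt{1 + 5476} = \sqrt{5477}$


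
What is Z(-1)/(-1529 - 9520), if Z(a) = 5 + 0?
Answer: -5/11049 ≈ -0.00045253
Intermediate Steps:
Z(a) = 5
Z(-1)/(-1529 - 9520) = 5/(-1529 - 9520) = 5/(-11049) = 5*(-1/11049) = -5/11049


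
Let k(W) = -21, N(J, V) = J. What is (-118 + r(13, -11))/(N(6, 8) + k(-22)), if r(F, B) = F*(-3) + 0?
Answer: 157/15 ≈ 10.467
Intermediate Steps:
r(F, B) = -3*F (r(F, B) = -3*F + 0 = -3*F)
(-118 + r(13, -11))/(N(6, 8) + k(-22)) = (-118 - 3*13)/(6 - 21) = (-118 - 39)/(-15) = -157*(-1/15) = 157/15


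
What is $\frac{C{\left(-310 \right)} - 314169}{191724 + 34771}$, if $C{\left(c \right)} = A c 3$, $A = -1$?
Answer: $- \frac{313239}{226495} \approx -1.383$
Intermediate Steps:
$C{\left(c \right)} = - 3 c$ ($C{\left(c \right)} = - c 3 = - 3 c$)
$\frac{C{\left(-310 \right)} - 314169}{191724 + 34771} = \frac{\left(-3\right) \left(-310\right) - 314169}{191724 + 34771} = \frac{930 - 314169}{226495} = \left(-313239\right) \frac{1}{226495} = - \frac{313239}{226495}$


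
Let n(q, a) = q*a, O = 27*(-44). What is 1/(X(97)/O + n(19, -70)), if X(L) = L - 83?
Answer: -594/790027 ≈ -0.00075187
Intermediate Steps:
X(L) = -83 + L
O = -1188
n(q, a) = a*q
1/(X(97)/O + n(19, -70)) = 1/((-83 + 97)/(-1188) - 70*19) = 1/(14*(-1/1188) - 1330) = 1/(-7/594 - 1330) = 1/(-790027/594) = -594/790027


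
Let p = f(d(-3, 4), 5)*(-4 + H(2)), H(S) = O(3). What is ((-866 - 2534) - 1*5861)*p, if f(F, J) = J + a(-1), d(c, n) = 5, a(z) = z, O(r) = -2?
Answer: 222264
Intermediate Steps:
H(S) = -2
f(F, J) = -1 + J (f(F, J) = J - 1 = -1 + J)
p = -24 (p = (-1 + 5)*(-4 - 2) = 4*(-6) = -24)
((-866 - 2534) - 1*5861)*p = ((-866 - 2534) - 1*5861)*(-24) = (-3400 - 5861)*(-24) = -9261*(-24) = 222264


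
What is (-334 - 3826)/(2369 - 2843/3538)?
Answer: -14718080/8378679 ≈ -1.7566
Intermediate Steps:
(-334 - 3826)/(2369 - 2843/3538) = -4160/(2369 - 2843*1/3538) = -4160/(2369 - 2843/3538) = -4160/8378679/3538 = -4160*3538/8378679 = -14718080/8378679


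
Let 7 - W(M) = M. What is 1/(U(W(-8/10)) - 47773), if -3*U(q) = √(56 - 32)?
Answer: -143319/6846778579 + 2*√6/6846778579 ≈ -2.0932e-5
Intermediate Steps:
W(M) = 7 - M
U(q) = -2*√6/3 (U(q) = -√(56 - 32)/3 = -2*√6/3)
1/(U(W(-8/10)) - 47773) = 1/(-2*√6/3 - 47773) = 1/(-47773 - 2*√6/3)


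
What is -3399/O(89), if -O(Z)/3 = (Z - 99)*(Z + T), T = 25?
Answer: -1133/1140 ≈ -0.99386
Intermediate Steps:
O(Z) = -3*(-99 + Z)*(25 + Z) (O(Z) = -3*(Z - 99)*(Z + 25) = -3*(-99 + Z)*(25 + Z))
-3399/O(89) = -3399/(7425 - 3*89**2 + 222*89) = -3399/(7425 - 3*7921 + 19758) = -3399/(7425 - 23763 + 19758) = -3399/3420 = -3399*1/3420 = -1133/1140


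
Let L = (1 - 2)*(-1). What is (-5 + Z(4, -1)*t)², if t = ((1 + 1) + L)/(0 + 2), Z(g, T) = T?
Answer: 169/4 ≈ 42.250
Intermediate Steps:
L = 1 (L = -1*(-1) = 1)
t = 3/2 (t = ((1 + 1) + 1)/(0 + 2) = (2 + 1)/2 = 3*(½) = 3/2 ≈ 1.5000)
(-5 + Z(4, -1)*t)² = (-5 - 1*3/2)² = (-5 - 3/2)² = (-13/2)² = 169/4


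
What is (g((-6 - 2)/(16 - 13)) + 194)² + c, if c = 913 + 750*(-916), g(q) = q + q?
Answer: -5854427/9 ≈ -6.5049e+5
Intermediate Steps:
g(q) = 2*q
c = -686087 (c = 913 - 687000 = -686087)
(g((-6 - 2)/(16 - 13)) + 194)² + c = (2*((-6 - 2)/(16 - 13)) + 194)² - 686087 = (2*(-8/3) + 194)² - 686087 = (-16/3 + 194)² - 686087 = (566/3)² - 686087 = 320356/9 - 686087 = -5854427/9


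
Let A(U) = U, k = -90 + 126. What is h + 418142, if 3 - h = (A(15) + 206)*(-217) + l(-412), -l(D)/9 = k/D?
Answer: 48008425/103 ≈ 4.6610e+5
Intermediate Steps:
k = 36
l(D) = -324/D
h = 4939799/103 (h = 3 - ((15 + 206)*(-217) - 324/(-412)) = 3 - (221*(-217) - 324*(-1/412)) = 3 - (-47957 + 81/103) = 3 - 1*(-4939490/103) = 3 + 4939490/103 = 4939799/103 ≈ 47959.)
h + 418142 = 4939799/103 + 418142 = 48008425/103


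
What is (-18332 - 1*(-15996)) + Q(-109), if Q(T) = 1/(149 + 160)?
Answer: -721823/309 ≈ -2336.0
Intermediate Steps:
Q(T) = 1/309
(-18332 - 1*(-15996)) + Q(-109) = (-18332 - 1*(-15996)) + 1/309 = (-18332 + 15996) + 1/309 = -2336 + 1/309 = -721823/309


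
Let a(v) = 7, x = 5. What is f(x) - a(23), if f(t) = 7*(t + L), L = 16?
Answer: 140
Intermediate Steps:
f(t) = 112 + 7*t (f(t) = 7*(t + 16) = 7*(16 + t) = 112 + 7*t)
f(x) - a(23) = (112 + 7*5) - 1*7 = (112 + 35) - 7 = 147 - 7 = 140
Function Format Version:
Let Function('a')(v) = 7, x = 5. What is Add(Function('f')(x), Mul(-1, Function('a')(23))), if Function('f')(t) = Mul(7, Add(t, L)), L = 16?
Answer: 140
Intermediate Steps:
Function('f')(t) = Add(112, Mul(7, t)) (Function('f')(t) = Mul(7, Add(t, 16)) = Mul(7, Add(16, t)) = Add(112, Mul(7, t)))
Add(Function('f')(x), Mul(-1, Function('a')(23))) = Add(Add(112, Mul(7, 5)), Mul(-1, 7)) = Add(Add(112, 35), -7) = Add(147, -7) = 140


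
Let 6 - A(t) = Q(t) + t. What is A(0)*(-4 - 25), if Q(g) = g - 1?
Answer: -203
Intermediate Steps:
Q(g) = -1 + g
A(t) = 7 - 2*t (A(t) = 6 - ((-1 + t) + t) = 6 - (-1 + 2*t) = 6 + (1 - 2*t) = 7 - 2*t)
A(0)*(-4 - 25) = (7 - 2*0)*(-4 - 25) = (7 + 0)*(-29) = 7*(-29) = -203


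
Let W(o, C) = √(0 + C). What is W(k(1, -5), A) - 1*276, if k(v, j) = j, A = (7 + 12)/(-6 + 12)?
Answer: -276 + √114/6 ≈ -274.22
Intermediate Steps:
A = 19/6 ≈ 3.1667
W(o, C) = √C
W(k(1, -5), A) - 1*276 = √(19/6) - 1*276 = √114/6 - 276 = -276 + √114/6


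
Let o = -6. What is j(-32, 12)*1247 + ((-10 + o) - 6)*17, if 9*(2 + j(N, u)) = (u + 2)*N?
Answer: -584468/9 ≈ -64941.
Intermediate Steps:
j(N, u) = -2 + N*(2 + u)/9 (j(N, u) = -2 + ((u + 2)*N)/9 = -2 + ((2 + u)*N)/9 = -2 + (N*(2 + u))/9 = -2 + N*(2 + u)/9)
j(-32, 12)*1247 + ((-10 + o) - 6)*17 = (-2 + (2/9)*(-32) + (⅑)*(-32)*12)*1247 + ((-10 - 6) - 6)*17 = (-2 - 64/9 - 128/3)*1247 + (-16 - 6)*17 = -466/9*1247 - 22*17 = -581102/9 - 374 = -584468/9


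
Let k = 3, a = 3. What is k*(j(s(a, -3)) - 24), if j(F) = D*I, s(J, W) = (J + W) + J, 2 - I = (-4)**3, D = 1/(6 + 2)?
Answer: -189/4 ≈ -47.250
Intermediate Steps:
D = 1/8 ≈ 0.12500
I = 66 (I = 2 - 1*(-4)**3 = 2 - 1*(-64) = 2 + 64 = 66)
s(J, W) = W + 2*J
j(F) = 33/4 (j(F) = (1/8)*66 = 33/4)
k*(j(s(a, -3)) - 24) = 3*(33/4 - 24) = 3*(-63/4) = -189/4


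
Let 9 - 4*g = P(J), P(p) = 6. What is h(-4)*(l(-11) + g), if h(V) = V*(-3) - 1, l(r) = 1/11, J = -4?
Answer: 37/4 ≈ 9.2500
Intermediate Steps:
l(r) = 1/11
h(V) = -1 - 3*V (h(V) = -3*V - 1 = -1 - 3*V)
g = 3/4 (g = 9/4 - 1/4*6 = 9/4 - 3/2 = 3/4 ≈ 0.75000)
h(-4)*(l(-11) + g) = (-1 - 3*(-4))*(1/11 + 3/4) = (-1 + 12)*(37/44) = 11*(37/44) = 37/4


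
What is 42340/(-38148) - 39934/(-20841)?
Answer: 17805397/22084513 ≈ 0.80624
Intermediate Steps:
42340/(-38148) - 39934/(-20841) = 42340*(-1/38148) - 39934*(-1/20841) = -10585/9537 + 39934/20841 = 17805397/22084513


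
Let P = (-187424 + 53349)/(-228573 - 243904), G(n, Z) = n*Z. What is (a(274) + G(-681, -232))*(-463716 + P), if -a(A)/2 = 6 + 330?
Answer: -34468027045095240/472477 ≈ -7.2952e+10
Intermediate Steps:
a(A) = -672 (a(A) = -2*(6 + 330) = -2*336 = -672)
G(n, Z) = Z*n
P = 134075/472477 (P = -134075/(-472477) = -134075*(-1/472477) = 134075/472477 ≈ 0.28377)
(a(274) + G(-681, -232))*(-463716 + P) = (-672 - 232*(-681))*(-463716 + 134075/472477) = (-672 + 157992)*(-219095010457/472477) = 157320*(-219095010457/472477) = -34468027045095240/472477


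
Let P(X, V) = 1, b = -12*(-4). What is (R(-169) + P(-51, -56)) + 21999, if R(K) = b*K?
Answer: 13888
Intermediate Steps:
b = 48
R(K) = 48*K
(R(-169) + P(-51, -56)) + 21999 = (48*(-169) + 1) + 21999 = (-8112 + 1) + 21999 = -8111 + 21999 = 13888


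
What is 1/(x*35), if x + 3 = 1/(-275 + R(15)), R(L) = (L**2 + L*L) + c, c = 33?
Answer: -208/21805 ≈ -0.0095391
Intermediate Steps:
R(L) = 33 + 2*L**2 (R(L) = (L**2 + L*L) + 33 = (L**2 + L**2) + 33 = 2*L**2 + 33 = 33 + 2*L**2)
x = -623/208 (x = -3 + 1/(-275 + (33 + 2*15**2)) = -3 + 1/(-275 + (33 + 2*225)) = -3 + 1/(-275 + (33 + 450)) = -3 + 1/(-275 + 483) = -3 + 1/208 = -623/208 ≈ -2.9952)
1/(x*35) = 1/(-623/208*35) = 1/(-21805/208) = -208/21805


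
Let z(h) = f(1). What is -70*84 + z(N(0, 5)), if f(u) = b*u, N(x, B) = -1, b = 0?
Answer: -5880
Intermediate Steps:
f(u) = 0 (f(u) = 0*u = 0)
z(h) = 0
-70*84 + z(N(0, 5)) = -70*84 + 0 = -5880 + 0 = -5880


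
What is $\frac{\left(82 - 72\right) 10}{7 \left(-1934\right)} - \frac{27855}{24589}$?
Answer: $- \frac{189779945}{166442941} \approx -1.1402$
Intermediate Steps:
$\frac{\left(82 - 72\right) 10}{7 \left(-1934\right)} - \frac{27855}{24589} = \frac{10 \cdot 10}{-13538} - \frac{27855}{24589} = 100 \left(- \frac{1}{13538}\right) - \frac{27855}{24589} = - \frac{50}{6769} - \frac{27855}{24589} = - \frac{189779945}{166442941}$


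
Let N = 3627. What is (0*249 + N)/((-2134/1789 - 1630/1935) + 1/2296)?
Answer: -5765550028056/3234536969 ≈ -1782.5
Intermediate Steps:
(0*249 + N)/((-2134/1789 - 1630/1935) + 1/2296) = (0*249 + 3627)/((-2134/1789 - 1630/1935) + 1/2296) = (0 + 3627)/((-2134*1/1789 - 1630*1/1935) + 1/2296) = 3627/((-2134/1789 - 326/387) + 1/2296) = 3627/(-1409072/692343 + 1/2296) = 3627/(-3234536969/1589619528) = 3627*(-1589619528/3234536969) = -5765550028056/3234536969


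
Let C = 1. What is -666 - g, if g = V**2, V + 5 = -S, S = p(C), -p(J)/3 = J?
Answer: -670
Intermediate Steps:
p(J) = -3*J
S = -3 (S = -3*1 = -3)
V = -2 (V = -5 - 1*(-3) = -5 + 3 = -2)
g = 4 (g = (-2)**2 = 4)
-666 - g = -666 - 1*4 = -666 - 4 = -670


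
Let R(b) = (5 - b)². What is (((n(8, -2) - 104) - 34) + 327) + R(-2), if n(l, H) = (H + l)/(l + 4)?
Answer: 477/2 ≈ 238.50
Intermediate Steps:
n(l, H) = (H + l)/(4 + l)
(((n(8, -2) - 104) - 34) + 327) + R(-2) = ((((-2 + 8)/(4 + 8) - 104) - 34) + 327) + (-5 - 2)² = (((6/12 - 104) - 34) + 327) + (-7)² = ((((1/12)*6 - 104) - 34) + 327) + 49 = (((½ - 104) - 34) + 327) + 49 = ((-207/2 - 34) + 327) + 49 = (-275/2 + 327) + 49 = 379/2 + 49 = 477/2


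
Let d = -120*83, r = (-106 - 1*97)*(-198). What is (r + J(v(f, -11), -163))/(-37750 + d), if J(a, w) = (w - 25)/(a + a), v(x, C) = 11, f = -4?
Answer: -44204/52481 ≈ -0.84229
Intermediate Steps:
r = 40194 (r = (-106 - 97)*(-198) = -203*(-198) = 40194)
J(a, w) = (-25 + w)/(2*a) (J(a, w) = (-25 + w)/((2*a)) = (-25 + w)*(1/(2*a)) = (-25 + w)/(2*a))
d = -9960
(r + J(v(f, -11), -163))/(-37750 + d) = (40194 + (1/2)*(-25 - 163)/11)/(-37750 - 9960) = (40194 + (1/2)*(1/11)*(-188))/(-47710) = (40194 - 94/11)*(-1/47710) = (442040/11)*(-1/47710) = -44204/52481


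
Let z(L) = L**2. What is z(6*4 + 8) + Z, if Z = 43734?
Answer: 44758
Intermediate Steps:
z(6*4 + 8) + Z = (6*4 + 8)**2 + 43734 = (24 + 8)**2 + 43734 = 32**2 + 43734 = 1024 + 43734 = 44758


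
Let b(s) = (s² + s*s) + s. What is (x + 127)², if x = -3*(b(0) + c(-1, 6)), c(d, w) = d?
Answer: 16900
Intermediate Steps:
b(s) = s + 2*s² (b(s) = (s² + s²) + s = 2*s² + s = s + 2*s²)
x = 3 (x = -3*(0*(1 + 2*0) - 1) = -3*(0*(1 + 0) - 1) = -3*(0*1 - 1) = -3*(0 - 1) = -3*(-1) = 3)
(x + 127)² = (3 + 127)² = 130² = 16900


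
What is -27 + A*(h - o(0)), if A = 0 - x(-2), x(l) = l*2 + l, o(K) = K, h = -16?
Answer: -123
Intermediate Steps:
x(l) = 3*l (x(l) = 2*l + l = 3*l)
A = 6 (A = 0 - 3*(-2) = 0 - 1*(-6) = 0 + 6 = 6)
-27 + A*(h - o(0)) = -27 + 6*(-16 - 1*0) = -27 + 6*(-16 + 0) = -27 + 6*(-16) = -27 - 96 = -123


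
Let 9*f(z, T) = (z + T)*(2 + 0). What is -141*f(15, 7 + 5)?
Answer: -846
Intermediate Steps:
f(z, T) = 2*T/9 + 2*z/9 (f(z, T) = ((z + T)*(2 + 0))/9 = ((T + z)*2)/9 = (2*T + 2*z)/9 = 2*T/9 + 2*z/9)
-141*f(15, 7 + 5) = -141*(2*(7 + 5)/9 + (2/9)*15) = -141*((2/9)*12 + 10/3) = -141*(8/3 + 10/3) = -141*6 = -846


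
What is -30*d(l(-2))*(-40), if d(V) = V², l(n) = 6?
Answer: 43200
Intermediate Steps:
-30*d(l(-2))*(-40) = -30*6²*(-40) = -30*36*(-40) = -1080*(-40) = 43200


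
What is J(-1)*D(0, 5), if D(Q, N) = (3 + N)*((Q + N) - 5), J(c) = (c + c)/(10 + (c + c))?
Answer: 0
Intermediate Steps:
J(c) = 2*c/(10 + 2*c) (J(c) = (2*c)/(10 + 2*c) = 2*c/(10 + 2*c))
D(Q, N) = (3 + N)*(-5 + N + Q) (D(Q, N) = (3 + N)*((N + Q) - 5) = (3 + N)*(-5 + N + Q))
J(-1)*D(0, 5) = (-1/(5 - 1))*(-15 + 5² - 2*5 + 3*0 + 5*0) = (-1/4)*(-15 + 25 - 10 + 0 + 0) = -1*¼*0 = -¼*0 = 0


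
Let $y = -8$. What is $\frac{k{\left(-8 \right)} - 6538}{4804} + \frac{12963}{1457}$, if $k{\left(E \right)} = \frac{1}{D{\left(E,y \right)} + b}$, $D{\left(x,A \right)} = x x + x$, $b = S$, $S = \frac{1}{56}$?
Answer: $\frac{82735884237}{10978602818} \approx 7.5361$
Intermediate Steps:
$S = \frac{1}{56} \approx 0.017857$
$b = \frac{1}{56} \approx 0.017857$
$D{\left(x,A \right)} = x + x^{2}$ ($D{\left(x,A \right)} = x^{2} + x = x + x^{2}$)
$k{\left(E \right)} = \frac{1}{\frac{1}{56} + E \left(1 + E\right)}$ ($k{\left(E \right)} = \frac{1}{E \left(1 + E\right) + \frac{1}{56}} = \frac{1}{\frac{1}{56} + E \left(1 + E\right)}$)
$\frac{k{\left(-8 \right)} - 6538}{4804} + \frac{12963}{1457} = \frac{\frac{56}{1 + 56 \left(-8\right) \left(1 - 8\right)} - 6538}{4804} + \frac{12963}{1457} = \left(\frac{56}{1 + 56 \left(-8\right) \left(-7\right)} - 6538\right) \frac{1}{4804} + 12963 \cdot \frac{1}{1457} = \left(\frac{56}{1 + 3136} - 6538\right) \frac{1}{4804} + \frac{12963}{1457} = \left(\frac{56}{3137} - 6538\right) \frac{1}{4804} + \frac{12963}{1457} = \left(- \frac{20509650}{3137}\right) \frac{1}{4804} + \frac{12963}{1457} = - \frac{10254825}{7535074} + \frac{12963}{1457} = \frac{82735884237}{10978602818}$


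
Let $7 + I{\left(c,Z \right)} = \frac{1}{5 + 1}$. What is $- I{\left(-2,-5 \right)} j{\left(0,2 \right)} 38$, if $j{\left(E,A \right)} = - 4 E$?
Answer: $0$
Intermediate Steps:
$I{\left(c,Z \right)} = - \frac{41}{6}$ ($I{\left(c,Z \right)} = -7 + \frac{1}{5 + 1} = -7 + \frac{1}{6} = - \frac{41}{6}$)
$- I{\left(-2,-5 \right)} j{\left(0,2 \right)} 38 = - - \frac{41 \left(\left(-4\right) 0\right)}{6} \cdot 38 = - \left(- \frac{41}{6}\right) 0 \cdot 38 = - 0 \cdot 38 = \left(-1\right) 0 = 0$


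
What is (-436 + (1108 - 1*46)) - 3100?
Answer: -2474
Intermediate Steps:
(-436 + (1108 - 1*46)) - 3100 = (-436 + (1108 - 46)) - 3100 = (-436 + 1062) - 3100 = 626 - 3100 = -2474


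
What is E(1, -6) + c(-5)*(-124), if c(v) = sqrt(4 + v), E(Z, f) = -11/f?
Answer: 11/6 - 124*I ≈ 1.8333 - 124.0*I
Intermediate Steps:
E(1, -6) + c(-5)*(-124) = -11/(-6) + sqrt(4 - 5)*(-124) = -11*(-1/6) + sqrt(-1)*(-124) = 11/6 + I*(-124) = 11/6 - 124*I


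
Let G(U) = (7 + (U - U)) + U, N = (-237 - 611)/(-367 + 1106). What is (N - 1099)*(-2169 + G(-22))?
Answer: 1775611656/739 ≈ 2.4027e+6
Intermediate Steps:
N = -848/739 ≈ -1.1475
G(U) = 7 + U (G(U) = (7 + 0) + U = 7 + U)
(N - 1099)*(-2169 + G(-22)) = (-848/739 - 1099)*(-2169 + (7 - 22)) = -813009*(-2169 - 15)/739 = -813009/739*(-2184) = 1775611656/739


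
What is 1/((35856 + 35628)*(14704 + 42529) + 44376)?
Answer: 1/4091288148 ≈ 2.4442e-10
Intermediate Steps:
1/((35856 + 35628)*(14704 + 42529) + 44376) = 1/(71484*57233 + 44376) = 1/(4091243772 + 44376) = 1/4091288148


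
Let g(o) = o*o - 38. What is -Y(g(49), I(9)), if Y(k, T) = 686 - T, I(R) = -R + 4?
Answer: -691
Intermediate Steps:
I(R) = 4 - R
g(o) = -38 + o² (g(o) = o² - 38 = -38 + o²)
-Y(g(49), I(9)) = -(686 - (4 - 1*9)) = -(686 - (4 - 9)) = -(686 - 1*(-5)) = -(686 + 5) = -1*691 = -691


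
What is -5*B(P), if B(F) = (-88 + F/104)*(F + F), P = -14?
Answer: -160405/13 ≈ -12339.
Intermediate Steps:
B(F) = 2*F*(-88 + F/104) (B(F) = (-88 + F*(1/104))*(2*F) = (-88 + F/104)*(2*F) = 2*F*(-88 + F/104))
-5*B(P) = -5*(-14)*(-9152 - 14)/52 = -5*(-14)*(-9166)/52 = -5*32081/13 = -160405/13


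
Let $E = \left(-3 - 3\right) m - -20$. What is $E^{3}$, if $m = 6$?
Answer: $-4096$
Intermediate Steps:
$E = -16$ ($E = \left(-3 - 3\right) 6 - -20 = \left(-6\right) 6 + 20 = -36 + 20 = -16$)
$E^{3} = \left(-16\right)^{3} = -4096$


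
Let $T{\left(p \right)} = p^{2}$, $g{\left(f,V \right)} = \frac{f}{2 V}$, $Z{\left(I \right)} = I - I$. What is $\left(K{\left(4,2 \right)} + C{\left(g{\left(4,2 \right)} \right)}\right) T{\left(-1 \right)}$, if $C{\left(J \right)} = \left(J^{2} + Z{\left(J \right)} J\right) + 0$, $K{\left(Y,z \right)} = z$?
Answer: $3$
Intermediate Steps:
$Z{\left(I \right)} = 0$
$g{\left(f,V \right)} = \frac{f}{2 V}$ ($g{\left(f,V \right)} = f \frac{1}{2 V} = \frac{f}{2 V}$)
$C{\left(J \right)} = J^{2}$ ($C{\left(J \right)} = \left(J^{2} + 0 J\right) + 0 = \left(J^{2} + 0\right) + 0 = J^{2} + 0 = J^{2}$)
$\left(K{\left(4,2 \right)} + C{\left(g{\left(4,2 \right)} \right)}\right) T{\left(-1 \right)} = \left(2 + \left(\frac{1}{2} \cdot 4 \cdot \frac{1}{2}\right)^{2}\right) \left(-1\right)^{2} = \left(2 + \left(\frac{1}{2} \cdot 4 \cdot \frac{1}{2}\right)^{2}\right) 1 = \left(2 + 1^{2}\right) 1 = \left(2 + 1\right) 1 = 3 \cdot 1 = 3$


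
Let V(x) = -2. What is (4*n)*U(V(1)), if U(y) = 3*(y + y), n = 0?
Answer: 0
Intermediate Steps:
U(y) = 6*y (U(y) = 3*(2*y) = 6*y)
(4*n)*U(V(1)) = (4*0)*(6*(-2)) = 0*(-12) = 0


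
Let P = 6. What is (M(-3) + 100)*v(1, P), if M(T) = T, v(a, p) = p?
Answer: 582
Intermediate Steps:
(M(-3) + 100)*v(1, P) = (-3 + 100)*6 = 97*6 = 582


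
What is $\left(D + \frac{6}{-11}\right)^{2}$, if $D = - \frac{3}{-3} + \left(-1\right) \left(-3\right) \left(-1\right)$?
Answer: $\frac{784}{121} \approx 6.4793$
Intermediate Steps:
$D = -2$ ($D = \left(-3\right) \left(- \frac{1}{3}\right) + 3 \left(-1\right) = 1 - 3 = -2$)
$\left(D + \frac{6}{-11}\right)^{2} = \left(-2 + \frac{6}{-11}\right)^{2} = \left(-2 + 6 \left(- \frac{1}{11}\right)\right)^{2} = \left(-2 - \frac{6}{11}\right)^{2} = \left(- \frac{28}{11}\right)^{2} = \frac{784}{121}$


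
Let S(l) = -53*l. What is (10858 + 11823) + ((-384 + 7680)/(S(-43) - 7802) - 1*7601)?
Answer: 27759848/1841 ≈ 15079.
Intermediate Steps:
(10858 + 11823) + ((-384 + 7680)/(S(-43) - 7802) - 1*7601) = (10858 + 11823) + ((-384 + 7680)/(-53*(-43) - 7802) - 1*7601) = 22681 + (7296/(2279 - 7802) - 7601) = 22681 + (7296/(-5523) - 7601) = 22681 + (7296*(-1/5523) - 7601) = 22681 + (-2432/1841 - 7601) = 22681 - 13995873/1841 = 27759848/1841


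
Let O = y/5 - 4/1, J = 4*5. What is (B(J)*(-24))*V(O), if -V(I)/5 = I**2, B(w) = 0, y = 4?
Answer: 0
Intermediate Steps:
J = 20
O = -16/5 (O = 4/5 - 4/1 = 4*(1/5) - 4*1 = 4/5 - 4 = -16/5 ≈ -3.2000)
V(I) = -5*I**2
(B(J)*(-24))*V(O) = (0*(-24))*(-5*(-16/5)**2) = 0*(-5*256/25) = 0*(-256/5) = 0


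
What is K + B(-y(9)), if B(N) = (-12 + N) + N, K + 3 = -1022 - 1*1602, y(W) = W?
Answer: -2657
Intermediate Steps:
K = -2627 (K = -3 + (-1022 - 1*1602) = -3 + (-1022 - 1602) = -3 - 2624 = -2627)
B(N) = -12 + 2*N
K + B(-y(9)) = -2627 + (-12 + 2*(-1*9)) = -2627 + (-12 + 2*(-9)) = -2627 + (-12 - 18) = -2627 - 30 = -2657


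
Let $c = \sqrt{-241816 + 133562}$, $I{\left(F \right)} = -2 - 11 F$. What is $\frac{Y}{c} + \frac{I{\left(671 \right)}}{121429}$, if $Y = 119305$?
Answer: $- \frac{7383}{121429} - \frac{119305 i \sqrt{108254}}{108254} \approx -0.060801 - 362.61 i$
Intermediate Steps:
$c = i \sqrt{108254}$ ($c = \sqrt{-108254} = i \sqrt{108254} \approx 329.02 i$)
$\frac{Y}{c} + \frac{I{\left(671 \right)}}{121429} = \frac{119305}{i \sqrt{108254}} + \frac{-2 - 7381}{121429} = 119305 \left(- \frac{i \sqrt{108254}}{108254}\right) + \left(-2 - 7381\right) \frac{1}{121429} = - \frac{119305 i \sqrt{108254}}{108254} - \frac{7383}{121429} = - \frac{7383}{121429} - \frac{119305 i \sqrt{108254}}{108254}$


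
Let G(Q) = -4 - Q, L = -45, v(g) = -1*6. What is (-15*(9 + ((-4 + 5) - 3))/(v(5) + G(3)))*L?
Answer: -4725/13 ≈ -363.46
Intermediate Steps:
v(g) = -6
(-15*(9 + ((-4 + 5) - 3))/(v(5) + G(3)))*L = -15*(9 + ((-4 + 5) - 3))/(-6 + (-4 - 1*3))*(-45) = -15*(9 + (1 - 3))/(-6 + (-4 - 3))*(-45) = -15*(9 - 2)/(-6 - 7)*(-45) = -105/(-13)*(-45) = -105*(-1)/13*(-45) = -15*(-7/13)*(-45) = (105/13)*(-45) = -4725/13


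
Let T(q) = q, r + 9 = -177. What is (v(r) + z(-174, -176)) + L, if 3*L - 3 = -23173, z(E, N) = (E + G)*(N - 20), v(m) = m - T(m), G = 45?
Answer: 52682/3 ≈ 17561.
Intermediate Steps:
r = -186 (r = -9 - 177 = -186)
v(m) = 0 (v(m) = m - m = 0)
z(E, N) = (-20 + N)*(45 + E) (z(E, N) = (E + 45)*(N - 20) = (45 + E)*(-20 + N) = (-20 + N)*(45 + E))
L = -23170/3 (L = 1 + (1/3)*(-23173) = 1 - 23173/3 = -23170/3 ≈ -7723.3)
(v(r) + z(-174, -176)) + L = (0 + (-900 - 20*(-174) + 45*(-176) - 174*(-176))) - 23170/3 = (0 + (-900 + 3480 - 7920 + 30624)) - 23170/3 = (0 + 25284) - 23170/3 = 25284 - 23170/3 = 52682/3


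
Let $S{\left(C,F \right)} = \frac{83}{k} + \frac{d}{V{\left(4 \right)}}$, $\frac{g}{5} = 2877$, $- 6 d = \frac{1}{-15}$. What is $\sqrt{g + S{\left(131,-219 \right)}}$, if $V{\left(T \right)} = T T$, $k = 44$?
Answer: $\frac{\sqrt{25067712010}}{1320} \approx 119.95$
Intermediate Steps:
$d = \frac{1}{90}$ ($d = - \frac{1}{6 \left(-15\right)} = \left(- \frac{1}{6}\right) \left(- \frac{1}{15}\right) = \frac{1}{90} \approx 0.011111$)
$V{\left(T \right)} = T^{2}$
$g = 14385$ ($g = 5 \cdot 2877 = 14385$)
$S{\left(C,F \right)} = \frac{29891}{15840}$ ($S{\left(C,F \right)} = \frac{83}{44} + \frac{1}{90 \cdot 4^{2}} = 83 \cdot \frac{1}{44} + \frac{1}{90 \cdot 16} = \frac{83}{44} + \frac{1}{90} \cdot \frac{1}{16} = \frac{83}{44} + \frac{1}{1440} = \frac{29891}{15840}$)
$\sqrt{g + S{\left(131,-219 \right)}} = \sqrt{14385 + \frac{29891}{15840}} = \sqrt{\frac{227888291}{15840}} = \frac{\sqrt{25067712010}}{1320}$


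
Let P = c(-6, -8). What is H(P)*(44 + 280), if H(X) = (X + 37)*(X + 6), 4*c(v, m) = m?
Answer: 45360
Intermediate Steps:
c(v, m) = m/4
P = -2 (P = (1/4)*(-8) = -2)
H(X) = (6 + X)*(37 + X) (H(X) = (37 + X)*(6 + X) = (6 + X)*(37 + X))
H(P)*(44 + 280) = (222 + (-2)**2 + 43*(-2))*(44 + 280) = (222 + 4 - 86)*324 = 140*324 = 45360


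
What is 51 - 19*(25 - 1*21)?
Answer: -25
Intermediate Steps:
51 - 19*(25 - 1*21) = 51 - 19*(25 - 21) = 51 - 19*4 = 51 - 76 = -25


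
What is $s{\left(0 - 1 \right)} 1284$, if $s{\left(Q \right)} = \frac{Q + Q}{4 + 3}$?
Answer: $- \frac{2568}{7} \approx -366.86$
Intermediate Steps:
$s{\left(Q \right)} = \frac{2 Q}{7}$
$s{\left(0 - 1 \right)} 1284 = \frac{2 \left(0 - 1\right)}{7} \cdot 1284 = \frac{2}{7} \left(-1\right) 1284 = \left(- \frac{2}{7}\right) 1284 = - \frac{2568}{7}$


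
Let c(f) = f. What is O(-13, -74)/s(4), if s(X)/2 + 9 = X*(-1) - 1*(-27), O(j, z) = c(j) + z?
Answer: -87/28 ≈ -3.1071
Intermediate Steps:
O(j, z) = j + z
s(X) = 36 - 2*X (s(X) = -18 + 2*(X*(-1) - 1*(-27)) = -18 + 2*(-X + 27) = -18 + 2*(27 - X) = -18 + (54 - 2*X) = 36 - 2*X)
O(-13, -74)/s(4) = (-13 - 74)/(36 - 2*4) = -87/(36 - 8) = -87/28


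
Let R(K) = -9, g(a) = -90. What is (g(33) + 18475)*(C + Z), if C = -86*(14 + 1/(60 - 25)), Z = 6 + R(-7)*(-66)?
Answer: -78048002/7 ≈ -1.1150e+7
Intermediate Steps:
Z = 600 (Z = 6 - 9*(-66) = 6 + 594 = 600)
C = -42226/35 (C = -86*(14 + 1/35) = -86*491/35 = -42226/35 ≈ -1206.5)
(g(33) + 18475)*(C + Z) = (-90 + 18475)*(-42226/35 + 600) = 18385*(-21226/35) = -78048002/7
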